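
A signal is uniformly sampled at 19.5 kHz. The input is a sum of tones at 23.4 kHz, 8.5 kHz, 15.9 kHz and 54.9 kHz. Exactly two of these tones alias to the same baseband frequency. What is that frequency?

fs/2 = 9.75 kHz.
23.4 kHz mod fs = 3.9 kHz.
3.9 kHz ≤ fs/2 = 9.75 kHz, appears at 3.9 kHz.
8.5 kHz ≤ fs/2 = 9.75 kHz, passes unchanged.
15.9 kHz > fs/2 = 9.75 kHz, folds to fs − 15.9 kHz = 3.6 kHz.
54.9 kHz mod fs = 15.9 kHz.
15.9 kHz > fs/2 = 9.75 kHz, folds to fs − 15.9 kHz = 3.6 kHz.
15.9 kHz and 54.9 kHz both map to 3.6 kHz.

3.6 kHz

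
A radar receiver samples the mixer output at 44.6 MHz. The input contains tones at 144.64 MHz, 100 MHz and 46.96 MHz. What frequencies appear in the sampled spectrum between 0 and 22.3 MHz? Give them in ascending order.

fs/2 = 22.3 MHz.
144.64 MHz mod fs = 10.84 MHz.
10.84 MHz ≤ fs/2 = 22.3 MHz, appears at 10.84 MHz.
100 MHz mod fs = 10.8 MHz.
10.8 MHz ≤ fs/2 = 22.3 MHz, appears at 10.8 MHz.
46.96 MHz mod fs = 2.36 MHz.
2.36 MHz ≤ fs/2 = 22.3 MHz, appears at 2.36 MHz.
Distinct values: {2.36 MHz, 10.8 MHz, 10.84 MHz}.

2.36 MHz, 10.8 MHz, 10.84 MHz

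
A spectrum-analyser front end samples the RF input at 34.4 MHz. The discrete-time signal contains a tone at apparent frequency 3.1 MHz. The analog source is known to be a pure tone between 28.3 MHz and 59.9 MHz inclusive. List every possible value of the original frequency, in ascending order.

31.3 MHz, 37.5 MHz

Frequencies that alias to 3.1 MHz are k·fs ± 3.1 MHz for integer k ≥ 0.
k=0: 3.1 MHz.
k=1: 31.3 MHz, 37.5 MHz.
k=2: 65.7 MHz, 71.9 MHz.
Within [28.3 MHz, 59.9 MHz]: 31.3 MHz, 37.5 MHz.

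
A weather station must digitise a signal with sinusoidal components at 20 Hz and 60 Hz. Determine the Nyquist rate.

Highest-frequency component: 60 Hz.
Nyquist rate = 2 × 60 Hz = 120 Hz.

120 Hz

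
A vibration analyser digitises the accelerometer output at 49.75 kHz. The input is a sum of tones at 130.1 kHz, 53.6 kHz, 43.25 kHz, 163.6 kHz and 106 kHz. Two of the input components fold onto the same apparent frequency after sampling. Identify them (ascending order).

43.25 kHz, 106 kHz

fs/2 = 24.875 kHz.
130.1 kHz mod fs = 30.6 kHz.
30.6 kHz > fs/2 = 24.875 kHz, folds to fs − 30.6 kHz = 19.15 kHz.
53.6 kHz mod fs = 3.85 kHz.
3.85 kHz ≤ fs/2 = 24.875 kHz, appears at 3.85 kHz.
43.25 kHz > fs/2 = 24.875 kHz, folds to fs − 43.25 kHz = 6.5 kHz.
163.6 kHz mod fs = 14.35 kHz.
14.35 kHz ≤ fs/2 = 24.875 kHz, appears at 14.35 kHz.
106 kHz mod fs = 6.5 kHz.
6.5 kHz ≤ fs/2 = 24.875 kHz, appears at 6.5 kHz.
43.25 kHz and 106 kHz both map to 6.5 kHz.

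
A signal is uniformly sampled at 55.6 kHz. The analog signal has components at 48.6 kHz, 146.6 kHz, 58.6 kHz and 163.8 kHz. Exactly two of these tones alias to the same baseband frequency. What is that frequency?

3 kHz

fs/2 = 27.8 kHz.
48.6 kHz > fs/2 = 27.8 kHz, folds to fs − 48.6 kHz = 7 kHz.
146.6 kHz mod fs = 35.4 kHz.
35.4 kHz > fs/2 = 27.8 kHz, folds to fs − 35.4 kHz = 20.2 kHz.
58.6 kHz mod fs = 3 kHz.
3 kHz ≤ fs/2 = 27.8 kHz, appears at 3 kHz.
163.8 kHz mod fs = 52.6 kHz.
52.6 kHz > fs/2 = 27.8 kHz, folds to fs − 52.6 kHz = 3 kHz.
58.6 kHz and 163.8 kHz both map to 3 kHz.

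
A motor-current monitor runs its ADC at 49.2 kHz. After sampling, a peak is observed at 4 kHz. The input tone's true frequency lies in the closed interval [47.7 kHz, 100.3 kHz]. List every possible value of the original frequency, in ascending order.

53.2 kHz, 94.4 kHz

Frequencies that alias to 4 kHz are k·fs ± 4 kHz for integer k ≥ 0.
k=0: 4 kHz.
k=1: 45.2 kHz, 53.2 kHz.
k=2: 94.4 kHz, 102.4 kHz.
k=3: 143.6 kHz, 151.6 kHz.
Within [47.7 kHz, 100.3 kHz]: 53.2 kHz, 94.4 kHz.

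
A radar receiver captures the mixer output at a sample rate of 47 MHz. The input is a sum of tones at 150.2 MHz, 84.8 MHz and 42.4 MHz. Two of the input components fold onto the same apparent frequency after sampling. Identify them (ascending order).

fs/2 = 23.5 MHz.
150.2 MHz mod fs = 9.2 MHz.
9.2 MHz ≤ fs/2 = 23.5 MHz, appears at 9.2 MHz.
84.8 MHz mod fs = 37.8 MHz.
37.8 MHz > fs/2 = 23.5 MHz, folds to fs − 37.8 MHz = 9.2 MHz.
42.4 MHz > fs/2 = 23.5 MHz, folds to fs − 42.4 MHz = 4.6 MHz.
84.8 MHz and 150.2 MHz both map to 9.2 MHz.

84.8 MHz, 150.2 MHz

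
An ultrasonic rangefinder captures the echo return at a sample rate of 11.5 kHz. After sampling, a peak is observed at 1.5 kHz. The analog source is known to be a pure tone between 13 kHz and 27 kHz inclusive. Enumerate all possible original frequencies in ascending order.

13 kHz, 21.5 kHz, 24.5 kHz

Frequencies that alias to 1.5 kHz are k·fs ± 1.5 kHz for integer k ≥ 0.
k=0: 1.5 kHz.
k=1: 10 kHz, 13 kHz.
k=2: 21.5 kHz, 24.5 kHz.
k=3: 33 kHz, 36 kHz.
Within [13 kHz, 27 kHz]: 13 kHz, 21.5 kHz, 24.5 kHz.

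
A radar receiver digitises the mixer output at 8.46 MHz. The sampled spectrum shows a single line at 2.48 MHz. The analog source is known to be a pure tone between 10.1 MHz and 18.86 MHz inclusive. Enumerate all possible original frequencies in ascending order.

10.94 MHz, 14.44 MHz

Frequencies that alias to 2.48 MHz are k·fs ± 2.48 MHz for integer k ≥ 0.
k=0: 2.48 MHz.
k=1: 5.98 MHz, 10.94 MHz.
k=2: 14.44 MHz, 19.4 MHz.
k=3: 22.9 MHz, 27.86 MHz.
Within [10.1 MHz, 18.86 MHz]: 10.94 MHz, 14.44 MHz.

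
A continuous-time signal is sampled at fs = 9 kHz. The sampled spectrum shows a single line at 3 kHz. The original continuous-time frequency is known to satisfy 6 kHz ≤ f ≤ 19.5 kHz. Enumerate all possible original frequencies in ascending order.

6 kHz, 12 kHz, 15 kHz

Frequencies that alias to 3 kHz are k·fs ± 3 kHz for integer k ≥ 0.
k=0: 3 kHz.
k=1: 6 kHz, 12 kHz.
k=2: 15 kHz, 21 kHz.
k=3: 24 kHz, 30 kHz.
Within [6 kHz, 19.5 kHz]: 6 kHz, 12 kHz, 15 kHz.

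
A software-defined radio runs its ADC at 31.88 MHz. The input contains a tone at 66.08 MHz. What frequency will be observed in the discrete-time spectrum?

66.08 MHz mod fs = 2.32 MHz.
2.32 MHz ≤ fs/2 = 15.94 MHz, appears at 2.32 MHz.

2.32 MHz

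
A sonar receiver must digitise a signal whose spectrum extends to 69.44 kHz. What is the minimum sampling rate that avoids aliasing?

138.88 kHz

Nyquist rate = 2 × 69.44 kHz = 138.88 kHz.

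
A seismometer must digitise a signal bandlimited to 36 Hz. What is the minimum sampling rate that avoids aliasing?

Nyquist rate = 2 × 36 Hz = 72 Hz.

72 Hz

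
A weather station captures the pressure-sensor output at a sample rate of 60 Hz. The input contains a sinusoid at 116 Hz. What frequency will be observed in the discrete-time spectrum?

4 Hz

116 Hz mod fs = 56 Hz.
56 Hz > fs/2 = 30 Hz, folds to fs − 56 Hz = 4 Hz.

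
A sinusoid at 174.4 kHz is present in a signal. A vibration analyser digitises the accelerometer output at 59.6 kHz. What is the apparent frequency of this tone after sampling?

4.4 kHz

174.4 kHz mod fs = 55.2 kHz.
55.2 kHz > fs/2 = 29.8 kHz, folds to fs − 55.2 kHz = 4.4 kHz.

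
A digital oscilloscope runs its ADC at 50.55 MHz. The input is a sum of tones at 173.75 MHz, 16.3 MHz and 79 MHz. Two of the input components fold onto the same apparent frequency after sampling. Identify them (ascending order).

fs/2 = 25.275 MHz.
173.75 MHz mod fs = 22.1 MHz.
22.1 MHz ≤ fs/2 = 25.275 MHz, appears at 22.1 MHz.
16.3 MHz ≤ fs/2 = 25.275 MHz, passes unchanged.
79 MHz mod fs = 28.45 MHz.
28.45 MHz > fs/2 = 25.275 MHz, folds to fs − 28.45 MHz = 22.1 MHz.
79 MHz and 173.75 MHz both map to 22.1 MHz.

79 MHz, 173.75 MHz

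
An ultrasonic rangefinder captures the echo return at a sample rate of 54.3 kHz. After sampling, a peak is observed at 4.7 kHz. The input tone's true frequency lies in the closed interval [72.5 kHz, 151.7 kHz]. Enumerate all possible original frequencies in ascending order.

Frequencies that alias to 4.7 kHz are k·fs ± 4.7 kHz for integer k ≥ 0.
k=0: 4.7 kHz.
k=1: 49.6 kHz, 59 kHz.
k=2: 103.9 kHz, 113.3 kHz.
k=3: 158.2 kHz, 167.6 kHz.
Within [72.5 kHz, 151.7 kHz]: 103.9 kHz, 113.3 kHz.

103.9 kHz, 113.3 kHz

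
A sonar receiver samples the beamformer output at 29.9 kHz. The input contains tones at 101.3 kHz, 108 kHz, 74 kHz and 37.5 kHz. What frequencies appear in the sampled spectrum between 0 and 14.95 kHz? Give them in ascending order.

fs/2 = 14.95 kHz.
101.3 kHz mod fs = 11.6 kHz.
11.6 kHz ≤ fs/2 = 14.95 kHz, appears at 11.6 kHz.
108 kHz mod fs = 18.3 kHz.
18.3 kHz > fs/2 = 14.95 kHz, folds to fs − 18.3 kHz = 11.6 kHz.
74 kHz mod fs = 14.2 kHz.
14.2 kHz ≤ fs/2 = 14.95 kHz, appears at 14.2 kHz.
37.5 kHz mod fs = 7.6 kHz.
7.6 kHz ≤ fs/2 = 14.95 kHz, appears at 7.6 kHz.
Distinct values: {7.6 kHz, 11.6 kHz, 14.2 kHz}.

7.6 kHz, 11.6 kHz, 14.2 kHz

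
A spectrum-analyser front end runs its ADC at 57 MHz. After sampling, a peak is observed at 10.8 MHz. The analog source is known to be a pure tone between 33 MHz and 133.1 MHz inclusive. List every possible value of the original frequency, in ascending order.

Frequencies that alias to 10.8 MHz are k·fs ± 10.8 MHz for integer k ≥ 0.
k=0: 10.8 MHz.
k=1: 46.2 MHz, 67.8 MHz.
k=2: 103.2 MHz, 124.8 MHz.
k=3: 160.2 MHz, 181.8 MHz.
Within [33 MHz, 133.1 MHz]: 46.2 MHz, 67.8 MHz, 103.2 MHz, 124.8 MHz.

46.2 MHz, 67.8 MHz, 103.2 MHz, 124.8 MHz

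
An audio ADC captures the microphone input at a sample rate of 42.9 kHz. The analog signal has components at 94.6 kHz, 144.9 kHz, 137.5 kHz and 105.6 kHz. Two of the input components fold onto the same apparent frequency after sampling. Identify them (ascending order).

fs/2 = 21.45 kHz.
94.6 kHz mod fs = 8.8 kHz.
8.8 kHz ≤ fs/2 = 21.45 kHz, appears at 8.8 kHz.
144.9 kHz mod fs = 16.2 kHz.
16.2 kHz ≤ fs/2 = 21.45 kHz, appears at 16.2 kHz.
137.5 kHz mod fs = 8.8 kHz.
8.8 kHz ≤ fs/2 = 21.45 kHz, appears at 8.8 kHz.
105.6 kHz mod fs = 19.8 kHz.
19.8 kHz ≤ fs/2 = 21.45 kHz, appears at 19.8 kHz.
94.6 kHz and 137.5 kHz both map to 8.8 kHz.

94.6 kHz, 137.5 kHz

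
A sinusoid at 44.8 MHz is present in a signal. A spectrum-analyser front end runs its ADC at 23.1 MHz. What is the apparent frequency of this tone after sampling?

1.4 MHz

44.8 MHz mod fs = 21.7 MHz.
21.7 MHz > fs/2 = 11.55 MHz, folds to fs − 21.7 MHz = 1.4 MHz.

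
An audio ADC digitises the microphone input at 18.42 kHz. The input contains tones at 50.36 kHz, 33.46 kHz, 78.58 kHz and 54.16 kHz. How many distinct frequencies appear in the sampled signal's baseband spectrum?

fs/2 = 9.21 kHz.
50.36 kHz mod fs = 13.52 kHz.
13.52 kHz > fs/2 = 9.21 kHz, folds to fs − 13.52 kHz = 4.9 kHz.
33.46 kHz mod fs = 15.04 kHz.
15.04 kHz > fs/2 = 9.21 kHz, folds to fs − 15.04 kHz = 3.38 kHz.
78.58 kHz mod fs = 4.9 kHz.
4.9 kHz ≤ fs/2 = 9.21 kHz, appears at 4.9 kHz.
54.16 kHz mod fs = 17.32 kHz.
17.32 kHz > fs/2 = 9.21 kHz, folds to fs − 17.32 kHz = 1.1 kHz.
Distinct values: {1.1 kHz, 3.38 kHz, 4.9 kHz} → 3.

3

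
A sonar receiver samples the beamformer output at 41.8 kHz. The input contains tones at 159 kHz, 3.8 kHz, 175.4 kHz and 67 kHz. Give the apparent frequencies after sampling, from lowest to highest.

fs/2 = 20.9 kHz.
159 kHz mod fs = 33.6 kHz.
33.6 kHz > fs/2 = 20.9 kHz, folds to fs − 33.6 kHz = 8.2 kHz.
3.8 kHz ≤ fs/2 = 20.9 kHz, passes unchanged.
175.4 kHz mod fs = 8.2 kHz.
8.2 kHz ≤ fs/2 = 20.9 kHz, appears at 8.2 kHz.
67 kHz mod fs = 25.2 kHz.
25.2 kHz > fs/2 = 20.9 kHz, folds to fs − 25.2 kHz = 16.6 kHz.
Distinct values: {3.8 kHz, 8.2 kHz, 16.6 kHz}.

3.8 kHz, 8.2 kHz, 16.6 kHz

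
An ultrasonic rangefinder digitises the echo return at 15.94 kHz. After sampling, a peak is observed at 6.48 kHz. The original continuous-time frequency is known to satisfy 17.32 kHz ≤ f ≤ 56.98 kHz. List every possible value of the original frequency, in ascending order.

Frequencies that alias to 6.48 kHz are k·fs ± 6.48 kHz for integer k ≥ 0.
k=0: 6.48 kHz.
k=1: 9.46 kHz, 22.42 kHz.
k=2: 25.4 kHz, 38.36 kHz.
k=3: 41.34 kHz, 54.3 kHz.
k=4: 57.28 kHz, 70.24 kHz.
Within [17.32 kHz, 56.98 kHz]: 22.42 kHz, 25.4 kHz, 38.36 kHz, 41.34 kHz, 54.3 kHz.

22.42 kHz, 25.4 kHz, 38.36 kHz, 41.34 kHz, 54.3 kHz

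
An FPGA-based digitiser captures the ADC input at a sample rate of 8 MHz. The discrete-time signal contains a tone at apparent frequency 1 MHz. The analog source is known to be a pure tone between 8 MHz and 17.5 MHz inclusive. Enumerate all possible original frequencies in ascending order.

9 MHz, 15 MHz, 17 MHz

Frequencies that alias to 1 MHz are k·fs ± 1 MHz for integer k ≥ 0.
k=0: 1 MHz.
k=1: 7 MHz, 9 MHz.
k=2: 15 MHz, 17 MHz.
k=3: 23 MHz, 25 MHz.
Within [8 MHz, 17.5 MHz]: 9 MHz, 15 MHz, 17 MHz.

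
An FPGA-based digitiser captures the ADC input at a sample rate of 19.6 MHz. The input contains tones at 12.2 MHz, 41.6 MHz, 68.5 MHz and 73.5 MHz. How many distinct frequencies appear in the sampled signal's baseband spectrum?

fs/2 = 9.8 MHz.
12.2 MHz > fs/2 = 9.8 MHz, folds to fs − 12.2 MHz = 7.4 MHz.
41.6 MHz mod fs = 2.4 MHz.
2.4 MHz ≤ fs/2 = 9.8 MHz, appears at 2.4 MHz.
68.5 MHz mod fs = 9.7 MHz.
9.7 MHz ≤ fs/2 = 9.8 MHz, appears at 9.7 MHz.
73.5 MHz mod fs = 14.7 MHz.
14.7 MHz > fs/2 = 9.8 MHz, folds to fs − 14.7 MHz = 4.9 MHz.
Distinct values: {2.4 MHz, 4.9 MHz, 7.4 MHz, 9.7 MHz} → 4.

4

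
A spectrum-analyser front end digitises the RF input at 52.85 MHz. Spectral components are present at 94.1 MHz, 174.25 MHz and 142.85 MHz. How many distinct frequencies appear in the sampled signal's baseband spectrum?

fs/2 = 26.425 MHz.
94.1 MHz mod fs = 41.25 MHz.
41.25 MHz > fs/2 = 26.425 MHz, folds to fs − 41.25 MHz = 11.6 MHz.
174.25 MHz mod fs = 15.7 MHz.
15.7 MHz ≤ fs/2 = 26.425 MHz, appears at 15.7 MHz.
142.85 MHz mod fs = 37.15 MHz.
37.15 MHz > fs/2 = 26.425 MHz, folds to fs − 37.15 MHz = 15.7 MHz.
Distinct values: {11.6 MHz, 15.7 MHz} → 2.

2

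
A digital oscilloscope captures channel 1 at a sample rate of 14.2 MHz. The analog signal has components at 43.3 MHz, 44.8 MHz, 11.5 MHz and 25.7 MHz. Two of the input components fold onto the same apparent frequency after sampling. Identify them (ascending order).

11.5 MHz, 25.7 MHz

fs/2 = 7.1 MHz.
43.3 MHz mod fs = 0.7 MHz.
0.7 MHz ≤ fs/2 = 7.1 MHz, appears at 0.7 MHz.
44.8 MHz mod fs = 2.2 MHz.
2.2 MHz ≤ fs/2 = 7.1 MHz, appears at 2.2 MHz.
11.5 MHz > fs/2 = 7.1 MHz, folds to fs − 11.5 MHz = 2.7 MHz.
25.7 MHz mod fs = 11.5 MHz.
11.5 MHz > fs/2 = 7.1 MHz, folds to fs − 11.5 MHz = 2.7 MHz.
11.5 MHz and 25.7 MHz both map to 2.7 MHz.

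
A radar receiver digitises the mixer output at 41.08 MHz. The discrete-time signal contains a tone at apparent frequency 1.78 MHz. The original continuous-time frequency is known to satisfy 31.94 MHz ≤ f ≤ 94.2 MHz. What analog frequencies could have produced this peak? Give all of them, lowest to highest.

Frequencies that alias to 1.78 MHz are k·fs ± 1.78 MHz for integer k ≥ 0.
k=0: 1.78 MHz.
k=1: 39.3 MHz, 42.86 MHz.
k=2: 80.38 MHz, 83.94 MHz.
k=3: 121.46 MHz, 125.02 MHz.
Within [31.94 MHz, 94.2 MHz]: 39.3 MHz, 42.86 MHz, 80.38 MHz, 83.94 MHz.

39.3 MHz, 42.86 MHz, 80.38 MHz, 83.94 MHz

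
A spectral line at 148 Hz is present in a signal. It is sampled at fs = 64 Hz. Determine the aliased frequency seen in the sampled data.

20 Hz

148 Hz mod fs = 20 Hz.
20 Hz ≤ fs/2 = 32 Hz, appears at 20 Hz.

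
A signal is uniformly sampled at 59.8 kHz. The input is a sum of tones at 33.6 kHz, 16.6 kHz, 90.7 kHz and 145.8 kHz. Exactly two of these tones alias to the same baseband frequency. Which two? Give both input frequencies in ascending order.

fs/2 = 29.9 kHz.
33.6 kHz > fs/2 = 29.9 kHz, folds to fs − 33.6 kHz = 26.2 kHz.
16.6 kHz ≤ fs/2 = 29.9 kHz, passes unchanged.
90.7 kHz mod fs = 30.9 kHz.
30.9 kHz > fs/2 = 29.9 kHz, folds to fs − 30.9 kHz = 28.9 kHz.
145.8 kHz mod fs = 26.2 kHz.
26.2 kHz ≤ fs/2 = 29.9 kHz, appears at 26.2 kHz.
33.6 kHz and 145.8 kHz both map to 26.2 kHz.

33.6 kHz, 145.8 kHz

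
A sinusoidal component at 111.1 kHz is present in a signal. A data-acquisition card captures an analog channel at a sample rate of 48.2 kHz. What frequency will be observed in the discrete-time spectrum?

111.1 kHz mod fs = 14.7 kHz.
14.7 kHz ≤ fs/2 = 24.1 kHz, appears at 14.7 kHz.

14.7 kHz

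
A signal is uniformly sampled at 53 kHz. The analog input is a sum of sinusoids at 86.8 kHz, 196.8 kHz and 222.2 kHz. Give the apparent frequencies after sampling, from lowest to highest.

10.2 kHz, 15.2 kHz, 19.2 kHz

fs/2 = 26.5 kHz.
86.8 kHz mod fs = 33.8 kHz.
33.8 kHz > fs/2 = 26.5 kHz, folds to fs − 33.8 kHz = 19.2 kHz.
196.8 kHz mod fs = 37.8 kHz.
37.8 kHz > fs/2 = 26.5 kHz, folds to fs − 37.8 kHz = 15.2 kHz.
222.2 kHz mod fs = 10.2 kHz.
10.2 kHz ≤ fs/2 = 26.5 kHz, appears at 10.2 kHz.
Distinct values: {10.2 kHz, 15.2 kHz, 19.2 kHz}.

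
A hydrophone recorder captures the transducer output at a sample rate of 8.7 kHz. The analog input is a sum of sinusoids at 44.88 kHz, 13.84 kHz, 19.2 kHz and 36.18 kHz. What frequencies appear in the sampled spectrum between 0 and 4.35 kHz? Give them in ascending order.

1.38 kHz, 1.8 kHz, 3.56 kHz

fs/2 = 4.35 kHz.
44.88 kHz mod fs = 1.38 kHz.
1.38 kHz ≤ fs/2 = 4.35 kHz, appears at 1.38 kHz.
13.84 kHz mod fs = 5.14 kHz.
5.14 kHz > fs/2 = 4.35 kHz, folds to fs − 5.14 kHz = 3.56 kHz.
19.2 kHz mod fs = 1.8 kHz.
1.8 kHz ≤ fs/2 = 4.35 kHz, appears at 1.8 kHz.
36.18 kHz mod fs = 1.38 kHz.
1.38 kHz ≤ fs/2 = 4.35 kHz, appears at 1.38 kHz.
Distinct values: {1.38 kHz, 1.8 kHz, 3.56 kHz}.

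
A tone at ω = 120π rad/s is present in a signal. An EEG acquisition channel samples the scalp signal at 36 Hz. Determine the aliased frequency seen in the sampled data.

ω = 120π rad/s → f = ω/(2π) = 60 Hz.
60 Hz mod fs = 24 Hz.
24 Hz > fs/2 = 18 Hz, folds to fs − 24 Hz = 12 Hz.

12 Hz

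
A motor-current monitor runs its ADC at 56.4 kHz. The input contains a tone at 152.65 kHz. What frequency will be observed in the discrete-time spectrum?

16.55 kHz

152.65 kHz mod fs = 39.85 kHz.
39.85 kHz > fs/2 = 28.2 kHz, folds to fs − 39.85 kHz = 16.55 kHz.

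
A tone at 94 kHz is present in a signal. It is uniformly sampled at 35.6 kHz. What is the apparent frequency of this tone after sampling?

94 kHz mod fs = 22.8 kHz.
22.8 kHz > fs/2 = 17.8 kHz, folds to fs − 22.8 kHz = 12.8 kHz.

12.8 kHz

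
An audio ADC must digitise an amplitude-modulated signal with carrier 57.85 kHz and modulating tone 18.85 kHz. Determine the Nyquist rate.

153.4 kHz

AM sidebands sit at fc ± fm = 39 kHz and 76.7 kHz.
Highest-frequency component: 76.7 kHz.
Nyquist rate = 2 × 76.7 kHz = 153.4 kHz.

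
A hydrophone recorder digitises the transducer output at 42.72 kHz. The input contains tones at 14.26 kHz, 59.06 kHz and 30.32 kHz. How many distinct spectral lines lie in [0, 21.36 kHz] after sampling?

fs/2 = 21.36 kHz.
14.26 kHz ≤ fs/2 = 21.36 kHz, passes unchanged.
59.06 kHz mod fs = 16.34 kHz.
16.34 kHz ≤ fs/2 = 21.36 kHz, appears at 16.34 kHz.
30.32 kHz > fs/2 = 21.36 kHz, folds to fs − 30.32 kHz = 12.4 kHz.
Distinct values: {12.4 kHz, 14.26 kHz, 16.34 kHz} → 3.

3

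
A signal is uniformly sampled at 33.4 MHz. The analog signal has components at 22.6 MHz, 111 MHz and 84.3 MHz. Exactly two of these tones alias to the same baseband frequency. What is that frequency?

fs/2 = 16.7 MHz.
22.6 MHz > fs/2 = 16.7 MHz, folds to fs − 22.6 MHz = 10.8 MHz.
111 MHz mod fs = 10.8 MHz.
10.8 MHz ≤ fs/2 = 16.7 MHz, appears at 10.8 MHz.
84.3 MHz mod fs = 17.5 MHz.
17.5 MHz > fs/2 = 16.7 MHz, folds to fs − 17.5 MHz = 15.9 MHz.
22.6 MHz and 111 MHz both map to 10.8 MHz.

10.8 MHz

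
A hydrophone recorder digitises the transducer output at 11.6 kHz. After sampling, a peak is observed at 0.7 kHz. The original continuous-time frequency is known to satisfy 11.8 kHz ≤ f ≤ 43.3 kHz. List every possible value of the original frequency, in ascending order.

Frequencies that alias to 0.7 kHz are k·fs ± 0.7 kHz for integer k ≥ 0.
k=0: 0.7 kHz.
k=1: 10.9 kHz, 12.3 kHz.
k=2: 22.5 kHz, 23.9 kHz.
k=3: 34.1 kHz, 35.5 kHz.
k=4: 45.7 kHz, 47.1 kHz.
Within [11.8 kHz, 43.3 kHz]: 12.3 kHz, 22.5 kHz, 23.9 kHz, 34.1 kHz, 35.5 kHz.

12.3 kHz, 22.5 kHz, 23.9 kHz, 34.1 kHz, 35.5 kHz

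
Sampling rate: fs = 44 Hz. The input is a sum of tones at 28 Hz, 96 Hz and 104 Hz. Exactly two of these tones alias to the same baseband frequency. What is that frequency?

fs/2 = 22 Hz.
28 Hz > fs/2 = 22 Hz, folds to fs − 28 Hz = 16 Hz.
96 Hz mod fs = 8 Hz.
8 Hz ≤ fs/2 = 22 Hz, appears at 8 Hz.
104 Hz mod fs = 16 Hz.
16 Hz ≤ fs/2 = 22 Hz, appears at 16 Hz.
28 Hz and 104 Hz both map to 16 Hz.

16 Hz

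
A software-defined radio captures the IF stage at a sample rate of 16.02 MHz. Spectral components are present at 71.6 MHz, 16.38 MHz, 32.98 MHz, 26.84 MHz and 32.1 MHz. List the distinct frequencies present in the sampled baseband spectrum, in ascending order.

fs/2 = 8.01 MHz.
71.6 MHz mod fs = 7.52 MHz.
7.52 MHz ≤ fs/2 = 8.01 MHz, appears at 7.52 MHz.
16.38 MHz mod fs = 0.36 MHz.
0.36 MHz ≤ fs/2 = 8.01 MHz, appears at 0.36 MHz.
32.98 MHz mod fs = 0.94 MHz.
0.94 MHz ≤ fs/2 = 8.01 MHz, appears at 0.94 MHz.
26.84 MHz mod fs = 10.82 MHz.
10.82 MHz > fs/2 = 8.01 MHz, folds to fs − 10.82 MHz = 5.2 MHz.
32.1 MHz mod fs = 0.06 MHz.
0.06 MHz ≤ fs/2 = 8.01 MHz, appears at 0.06 MHz.
Distinct values: {0.06 MHz, 0.36 MHz, 0.94 MHz, 5.2 MHz, 7.52 MHz}.

0.06 MHz, 0.36 MHz, 0.94 MHz, 5.2 MHz, 7.52 MHz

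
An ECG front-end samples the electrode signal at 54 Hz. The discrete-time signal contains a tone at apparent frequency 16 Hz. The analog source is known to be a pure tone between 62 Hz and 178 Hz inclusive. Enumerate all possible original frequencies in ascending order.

70 Hz, 92 Hz, 124 Hz, 146 Hz, 178 Hz

Frequencies that alias to 16 Hz are k·fs ± 16 Hz for integer k ≥ 0.
k=0: 16 Hz.
k=1: 38 Hz, 70 Hz.
k=2: 92 Hz, 124 Hz.
k=3: 146 Hz, 178 Hz.
k=4: 200 Hz, 232 Hz.
Within [62 Hz, 178 Hz]: 70 Hz, 92 Hz, 124 Hz, 146 Hz, 178 Hz.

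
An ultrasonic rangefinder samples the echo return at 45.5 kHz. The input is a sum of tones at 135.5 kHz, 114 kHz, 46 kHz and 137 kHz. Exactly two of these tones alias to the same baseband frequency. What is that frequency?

fs/2 = 22.75 kHz.
135.5 kHz mod fs = 44.5 kHz.
44.5 kHz > fs/2 = 22.75 kHz, folds to fs − 44.5 kHz = 1 kHz.
114 kHz mod fs = 23 kHz.
23 kHz > fs/2 = 22.75 kHz, folds to fs − 23 kHz = 22.5 kHz.
46 kHz mod fs = 0.5 kHz.
0.5 kHz ≤ fs/2 = 22.75 kHz, appears at 0.5 kHz.
137 kHz mod fs = 0.5 kHz.
0.5 kHz ≤ fs/2 = 22.75 kHz, appears at 0.5 kHz.
46 kHz and 137 kHz both map to 0.5 kHz.

0.5 kHz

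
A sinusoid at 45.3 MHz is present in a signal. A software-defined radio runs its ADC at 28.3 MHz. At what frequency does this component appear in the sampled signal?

45.3 MHz mod fs = 17 MHz.
17 MHz > fs/2 = 14.15 MHz, folds to fs − 17 MHz = 11.3 MHz.

11.3 MHz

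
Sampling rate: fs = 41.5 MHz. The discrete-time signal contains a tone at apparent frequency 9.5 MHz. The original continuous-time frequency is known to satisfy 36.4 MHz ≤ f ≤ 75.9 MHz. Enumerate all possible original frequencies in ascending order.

51 MHz, 73.5 MHz

Frequencies that alias to 9.5 MHz are k·fs ± 9.5 MHz for integer k ≥ 0.
k=0: 9.5 MHz.
k=1: 32 MHz, 51 MHz.
k=2: 73.5 MHz, 92.5 MHz.
k=3: 115 MHz, 134 MHz.
Within [36.4 MHz, 75.9 MHz]: 51 MHz, 73.5 MHz.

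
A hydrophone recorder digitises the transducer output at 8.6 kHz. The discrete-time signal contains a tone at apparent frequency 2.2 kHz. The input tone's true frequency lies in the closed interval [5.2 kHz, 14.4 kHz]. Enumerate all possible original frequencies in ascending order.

6.4 kHz, 10.8 kHz

Frequencies that alias to 2.2 kHz are k·fs ± 2.2 kHz for integer k ≥ 0.
k=0: 2.2 kHz.
k=1: 6.4 kHz, 10.8 kHz.
k=2: 15 kHz, 19.4 kHz.
Within [5.2 kHz, 14.4 kHz]: 6.4 kHz, 10.8 kHz.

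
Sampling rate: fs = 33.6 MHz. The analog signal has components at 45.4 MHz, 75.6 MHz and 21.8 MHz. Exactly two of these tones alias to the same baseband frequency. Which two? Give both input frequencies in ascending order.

21.8 MHz, 45.4 MHz

fs/2 = 16.8 MHz.
45.4 MHz mod fs = 11.8 MHz.
11.8 MHz ≤ fs/2 = 16.8 MHz, appears at 11.8 MHz.
75.6 MHz mod fs = 8.4 MHz.
8.4 MHz ≤ fs/2 = 16.8 MHz, appears at 8.4 MHz.
21.8 MHz > fs/2 = 16.8 MHz, folds to fs − 21.8 MHz = 11.8 MHz.
21.8 MHz and 45.4 MHz both map to 11.8 MHz.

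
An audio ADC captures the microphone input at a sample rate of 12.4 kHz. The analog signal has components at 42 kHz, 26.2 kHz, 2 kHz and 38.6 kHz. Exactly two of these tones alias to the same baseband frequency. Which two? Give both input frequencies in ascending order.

26.2 kHz, 38.6 kHz

fs/2 = 6.2 kHz.
42 kHz mod fs = 4.8 kHz.
4.8 kHz ≤ fs/2 = 6.2 kHz, appears at 4.8 kHz.
26.2 kHz mod fs = 1.4 kHz.
1.4 kHz ≤ fs/2 = 6.2 kHz, appears at 1.4 kHz.
2 kHz ≤ fs/2 = 6.2 kHz, passes unchanged.
38.6 kHz mod fs = 1.4 kHz.
1.4 kHz ≤ fs/2 = 6.2 kHz, appears at 1.4 kHz.
26.2 kHz and 38.6 kHz both map to 1.4 kHz.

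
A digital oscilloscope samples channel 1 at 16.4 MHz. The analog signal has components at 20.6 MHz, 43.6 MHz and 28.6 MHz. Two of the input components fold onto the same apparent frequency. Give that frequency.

4.2 MHz

fs/2 = 8.2 MHz.
20.6 MHz mod fs = 4.2 MHz.
4.2 MHz ≤ fs/2 = 8.2 MHz, appears at 4.2 MHz.
43.6 MHz mod fs = 10.8 MHz.
10.8 MHz > fs/2 = 8.2 MHz, folds to fs − 10.8 MHz = 5.6 MHz.
28.6 MHz mod fs = 12.2 MHz.
12.2 MHz > fs/2 = 8.2 MHz, folds to fs − 12.2 MHz = 4.2 MHz.
20.6 MHz and 28.6 MHz both map to 4.2 MHz.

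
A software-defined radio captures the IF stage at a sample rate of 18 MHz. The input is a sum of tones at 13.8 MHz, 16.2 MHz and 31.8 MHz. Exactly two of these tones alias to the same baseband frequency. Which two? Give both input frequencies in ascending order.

fs/2 = 9 MHz.
13.8 MHz > fs/2 = 9 MHz, folds to fs − 13.8 MHz = 4.2 MHz.
16.2 MHz > fs/2 = 9 MHz, folds to fs − 16.2 MHz = 1.8 MHz.
31.8 MHz mod fs = 13.8 MHz.
13.8 MHz > fs/2 = 9 MHz, folds to fs − 13.8 MHz = 4.2 MHz.
13.8 MHz and 31.8 MHz both map to 4.2 MHz.

13.8 MHz, 31.8 MHz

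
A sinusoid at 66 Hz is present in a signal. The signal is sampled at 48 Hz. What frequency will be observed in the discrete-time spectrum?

66 Hz mod fs = 18 Hz.
18 Hz ≤ fs/2 = 24 Hz, appears at 18 Hz.

18 Hz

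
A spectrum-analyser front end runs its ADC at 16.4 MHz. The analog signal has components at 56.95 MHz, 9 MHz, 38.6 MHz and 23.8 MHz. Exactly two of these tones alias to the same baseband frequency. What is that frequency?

fs/2 = 8.2 MHz.
56.95 MHz mod fs = 7.75 MHz.
7.75 MHz ≤ fs/2 = 8.2 MHz, appears at 7.75 MHz.
9 MHz > fs/2 = 8.2 MHz, folds to fs − 9 MHz = 7.4 MHz.
38.6 MHz mod fs = 5.8 MHz.
5.8 MHz ≤ fs/2 = 8.2 MHz, appears at 5.8 MHz.
23.8 MHz mod fs = 7.4 MHz.
7.4 MHz ≤ fs/2 = 8.2 MHz, appears at 7.4 MHz.
9 MHz and 23.8 MHz both map to 7.4 MHz.

7.4 MHz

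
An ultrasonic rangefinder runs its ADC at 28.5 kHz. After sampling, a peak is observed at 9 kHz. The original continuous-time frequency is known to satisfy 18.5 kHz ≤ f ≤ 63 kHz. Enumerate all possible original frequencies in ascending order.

Frequencies that alias to 9 kHz are k·fs ± 9 kHz for integer k ≥ 0.
k=0: 9 kHz.
k=1: 19.5 kHz, 37.5 kHz.
k=2: 48 kHz, 66 kHz.
k=3: 76.5 kHz, 94.5 kHz.
Within [18.5 kHz, 63 kHz]: 19.5 kHz, 37.5 kHz, 48 kHz.

19.5 kHz, 37.5 kHz, 48 kHz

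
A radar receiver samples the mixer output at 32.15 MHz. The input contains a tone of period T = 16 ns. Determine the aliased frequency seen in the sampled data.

1.8 MHz

T = 16 ns → f = 1/T = 62.5 MHz.
62.5 MHz mod fs = 30.35 MHz.
30.35 MHz > fs/2 = 16.075 MHz, folds to fs − 30.35 MHz = 1.8 MHz.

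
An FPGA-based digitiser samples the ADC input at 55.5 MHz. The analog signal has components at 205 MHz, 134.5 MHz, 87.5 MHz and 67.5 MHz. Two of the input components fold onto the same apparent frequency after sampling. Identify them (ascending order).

fs/2 = 27.75 MHz.
205 MHz mod fs = 38.5 MHz.
38.5 MHz > fs/2 = 27.75 MHz, folds to fs − 38.5 MHz = 17 MHz.
134.5 MHz mod fs = 23.5 MHz.
23.5 MHz ≤ fs/2 = 27.75 MHz, appears at 23.5 MHz.
87.5 MHz mod fs = 32 MHz.
32 MHz > fs/2 = 27.75 MHz, folds to fs − 32 MHz = 23.5 MHz.
67.5 MHz mod fs = 12 MHz.
12 MHz ≤ fs/2 = 27.75 MHz, appears at 12 MHz.
87.5 MHz and 134.5 MHz both map to 23.5 MHz.

87.5 MHz, 134.5 MHz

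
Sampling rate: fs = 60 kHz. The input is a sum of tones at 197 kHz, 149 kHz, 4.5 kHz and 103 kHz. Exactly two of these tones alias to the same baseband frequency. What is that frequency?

17 kHz

fs/2 = 30 kHz.
197 kHz mod fs = 17 kHz.
17 kHz ≤ fs/2 = 30 kHz, appears at 17 kHz.
149 kHz mod fs = 29 kHz.
29 kHz ≤ fs/2 = 30 kHz, appears at 29 kHz.
4.5 kHz ≤ fs/2 = 30 kHz, passes unchanged.
103 kHz mod fs = 43 kHz.
43 kHz > fs/2 = 30 kHz, folds to fs − 43 kHz = 17 kHz.
103 kHz and 197 kHz both map to 17 kHz.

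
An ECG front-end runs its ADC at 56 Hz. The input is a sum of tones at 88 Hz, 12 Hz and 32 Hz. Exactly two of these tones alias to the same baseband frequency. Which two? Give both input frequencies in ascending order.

32 Hz, 88 Hz

fs/2 = 28 Hz.
88 Hz mod fs = 32 Hz.
32 Hz > fs/2 = 28 Hz, folds to fs − 32 Hz = 24 Hz.
12 Hz ≤ fs/2 = 28 Hz, passes unchanged.
32 Hz > fs/2 = 28 Hz, folds to fs − 32 Hz = 24 Hz.
32 Hz and 88 Hz both map to 24 Hz.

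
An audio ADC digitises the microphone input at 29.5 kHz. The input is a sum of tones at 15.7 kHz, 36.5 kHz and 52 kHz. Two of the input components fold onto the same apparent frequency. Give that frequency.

fs/2 = 14.75 kHz.
15.7 kHz > fs/2 = 14.75 kHz, folds to fs − 15.7 kHz = 13.8 kHz.
36.5 kHz mod fs = 7 kHz.
7 kHz ≤ fs/2 = 14.75 kHz, appears at 7 kHz.
52 kHz mod fs = 22.5 kHz.
22.5 kHz > fs/2 = 14.75 kHz, folds to fs − 22.5 kHz = 7 kHz.
36.5 kHz and 52 kHz both map to 7 kHz.

7 kHz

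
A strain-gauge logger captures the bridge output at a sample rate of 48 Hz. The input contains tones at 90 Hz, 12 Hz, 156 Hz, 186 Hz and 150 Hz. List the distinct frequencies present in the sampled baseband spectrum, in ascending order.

fs/2 = 24 Hz.
90 Hz mod fs = 42 Hz.
42 Hz > fs/2 = 24 Hz, folds to fs − 42 Hz = 6 Hz.
12 Hz ≤ fs/2 = 24 Hz, passes unchanged.
156 Hz mod fs = 12 Hz.
12 Hz ≤ fs/2 = 24 Hz, appears at 12 Hz.
186 Hz mod fs = 42 Hz.
42 Hz > fs/2 = 24 Hz, folds to fs − 42 Hz = 6 Hz.
150 Hz mod fs = 6 Hz.
6 Hz ≤ fs/2 = 24 Hz, appears at 6 Hz.
Distinct values: {6 Hz, 12 Hz}.

6 Hz, 12 Hz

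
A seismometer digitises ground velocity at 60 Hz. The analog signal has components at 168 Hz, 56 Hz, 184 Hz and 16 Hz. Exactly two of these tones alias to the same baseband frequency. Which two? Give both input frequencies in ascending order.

56 Hz, 184 Hz

fs/2 = 30 Hz.
168 Hz mod fs = 48 Hz.
48 Hz > fs/2 = 30 Hz, folds to fs − 48 Hz = 12 Hz.
56 Hz > fs/2 = 30 Hz, folds to fs − 56 Hz = 4 Hz.
184 Hz mod fs = 4 Hz.
4 Hz ≤ fs/2 = 30 Hz, appears at 4 Hz.
16 Hz ≤ fs/2 = 30 Hz, passes unchanged.
56 Hz and 184 Hz both map to 4 Hz.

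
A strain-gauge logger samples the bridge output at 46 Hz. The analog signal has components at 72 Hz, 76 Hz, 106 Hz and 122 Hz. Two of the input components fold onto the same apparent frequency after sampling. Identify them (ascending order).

fs/2 = 23 Hz.
72 Hz mod fs = 26 Hz.
26 Hz > fs/2 = 23 Hz, folds to fs − 26 Hz = 20 Hz.
76 Hz mod fs = 30 Hz.
30 Hz > fs/2 = 23 Hz, folds to fs − 30 Hz = 16 Hz.
106 Hz mod fs = 14 Hz.
14 Hz ≤ fs/2 = 23 Hz, appears at 14 Hz.
122 Hz mod fs = 30 Hz.
30 Hz > fs/2 = 23 Hz, folds to fs − 30 Hz = 16 Hz.
76 Hz and 122 Hz both map to 16 Hz.

76 Hz, 122 Hz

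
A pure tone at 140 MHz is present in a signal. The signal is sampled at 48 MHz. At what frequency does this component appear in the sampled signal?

140 MHz mod fs = 44 MHz.
44 MHz > fs/2 = 24 MHz, folds to fs − 44 MHz = 4 MHz.

4 MHz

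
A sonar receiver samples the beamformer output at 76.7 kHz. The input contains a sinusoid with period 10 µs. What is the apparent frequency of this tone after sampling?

T = 10 µs → f = 1/T = 100 kHz.
100 kHz mod fs = 23.3 kHz.
23.3 kHz ≤ fs/2 = 38.35 kHz, appears at 23.3 kHz.

23.3 kHz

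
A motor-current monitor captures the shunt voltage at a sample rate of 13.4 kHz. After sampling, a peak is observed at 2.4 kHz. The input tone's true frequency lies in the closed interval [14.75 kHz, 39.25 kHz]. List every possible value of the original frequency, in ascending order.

Frequencies that alias to 2.4 kHz are k·fs ± 2.4 kHz for integer k ≥ 0.
k=0: 2.4 kHz.
k=1: 11 kHz, 15.8 kHz.
k=2: 24.4 kHz, 29.2 kHz.
k=3: 37.8 kHz, 42.6 kHz.
k=4: 51.2 kHz, 56 kHz.
Within [14.75 kHz, 39.25 kHz]: 15.8 kHz, 24.4 kHz, 29.2 kHz, 37.8 kHz.

15.8 kHz, 24.4 kHz, 29.2 kHz, 37.8 kHz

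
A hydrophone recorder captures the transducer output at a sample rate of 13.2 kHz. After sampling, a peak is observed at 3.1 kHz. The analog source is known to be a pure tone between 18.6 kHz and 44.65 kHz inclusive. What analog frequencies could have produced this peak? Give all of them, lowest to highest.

Frequencies that alias to 3.1 kHz are k·fs ± 3.1 kHz for integer k ≥ 0.
k=0: 3.1 kHz.
k=1: 10.1 kHz, 16.3 kHz.
k=2: 23.3 kHz, 29.5 kHz.
k=3: 36.5 kHz, 42.7 kHz.
k=4: 49.7 kHz, 55.9 kHz.
Within [18.6 kHz, 44.65 kHz]: 23.3 kHz, 29.5 kHz, 36.5 kHz, 42.7 kHz.

23.3 kHz, 29.5 kHz, 36.5 kHz, 42.7 kHz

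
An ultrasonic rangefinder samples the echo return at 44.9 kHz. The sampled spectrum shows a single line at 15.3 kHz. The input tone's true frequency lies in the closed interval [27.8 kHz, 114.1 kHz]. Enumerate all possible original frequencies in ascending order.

Frequencies that alias to 15.3 kHz are k·fs ± 15.3 kHz for integer k ≥ 0.
k=0: 15.3 kHz.
k=1: 29.6 kHz, 60.2 kHz.
k=2: 74.5 kHz, 105.1 kHz.
k=3: 119.4 kHz, 150 kHz.
Within [27.8 kHz, 114.1 kHz]: 29.6 kHz, 60.2 kHz, 74.5 kHz, 105.1 kHz.

29.6 kHz, 60.2 kHz, 74.5 kHz, 105.1 kHz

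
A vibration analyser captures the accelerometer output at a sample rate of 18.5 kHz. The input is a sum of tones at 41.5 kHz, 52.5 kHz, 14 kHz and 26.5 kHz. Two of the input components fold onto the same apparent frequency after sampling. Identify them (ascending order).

fs/2 = 9.25 kHz.
41.5 kHz mod fs = 4.5 kHz.
4.5 kHz ≤ fs/2 = 9.25 kHz, appears at 4.5 kHz.
52.5 kHz mod fs = 15.5 kHz.
15.5 kHz > fs/2 = 9.25 kHz, folds to fs − 15.5 kHz = 3 kHz.
14 kHz > fs/2 = 9.25 kHz, folds to fs − 14 kHz = 4.5 kHz.
26.5 kHz mod fs = 8 kHz.
8 kHz ≤ fs/2 = 9.25 kHz, appears at 8 kHz.
14 kHz and 41.5 kHz both map to 4.5 kHz.

14 kHz, 41.5 kHz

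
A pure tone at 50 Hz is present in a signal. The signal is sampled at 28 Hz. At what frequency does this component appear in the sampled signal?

50 Hz mod fs = 22 Hz.
22 Hz > fs/2 = 14 Hz, folds to fs − 22 Hz = 6 Hz.

6 Hz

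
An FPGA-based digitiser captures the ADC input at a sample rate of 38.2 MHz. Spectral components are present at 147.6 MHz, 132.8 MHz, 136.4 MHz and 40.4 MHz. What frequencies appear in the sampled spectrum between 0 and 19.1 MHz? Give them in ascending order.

2.2 MHz, 5.2 MHz, 16.4 MHz, 18.2 MHz

fs/2 = 19.1 MHz.
147.6 MHz mod fs = 33 MHz.
33 MHz > fs/2 = 19.1 MHz, folds to fs − 33 MHz = 5.2 MHz.
132.8 MHz mod fs = 18.2 MHz.
18.2 MHz ≤ fs/2 = 19.1 MHz, appears at 18.2 MHz.
136.4 MHz mod fs = 21.8 MHz.
21.8 MHz > fs/2 = 19.1 MHz, folds to fs − 21.8 MHz = 16.4 MHz.
40.4 MHz mod fs = 2.2 MHz.
2.2 MHz ≤ fs/2 = 19.1 MHz, appears at 2.2 MHz.
Distinct values: {2.2 MHz, 5.2 MHz, 16.4 MHz, 18.2 MHz}.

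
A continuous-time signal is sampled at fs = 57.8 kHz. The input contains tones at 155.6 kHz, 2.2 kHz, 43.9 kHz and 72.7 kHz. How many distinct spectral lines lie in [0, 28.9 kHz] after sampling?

4

fs/2 = 28.9 kHz.
155.6 kHz mod fs = 40 kHz.
40 kHz > fs/2 = 28.9 kHz, folds to fs − 40 kHz = 17.8 kHz.
2.2 kHz ≤ fs/2 = 28.9 kHz, passes unchanged.
43.9 kHz > fs/2 = 28.9 kHz, folds to fs − 43.9 kHz = 13.9 kHz.
72.7 kHz mod fs = 14.9 kHz.
14.9 kHz ≤ fs/2 = 28.9 kHz, appears at 14.9 kHz.
Distinct values: {2.2 kHz, 13.9 kHz, 14.9 kHz, 17.8 kHz} → 4.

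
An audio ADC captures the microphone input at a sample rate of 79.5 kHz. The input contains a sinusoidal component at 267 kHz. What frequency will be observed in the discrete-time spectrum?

28.5 kHz

267 kHz mod fs = 28.5 kHz.
28.5 kHz ≤ fs/2 = 39.75 kHz, appears at 28.5 kHz.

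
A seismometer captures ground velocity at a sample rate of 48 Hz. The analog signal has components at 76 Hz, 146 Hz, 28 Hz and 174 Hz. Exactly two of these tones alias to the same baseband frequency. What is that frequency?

20 Hz

fs/2 = 24 Hz.
76 Hz mod fs = 28 Hz.
28 Hz > fs/2 = 24 Hz, folds to fs − 28 Hz = 20 Hz.
146 Hz mod fs = 2 Hz.
2 Hz ≤ fs/2 = 24 Hz, appears at 2 Hz.
28 Hz > fs/2 = 24 Hz, folds to fs − 28 Hz = 20 Hz.
174 Hz mod fs = 30 Hz.
30 Hz > fs/2 = 24 Hz, folds to fs − 30 Hz = 18 Hz.
28 Hz and 76 Hz both map to 20 Hz.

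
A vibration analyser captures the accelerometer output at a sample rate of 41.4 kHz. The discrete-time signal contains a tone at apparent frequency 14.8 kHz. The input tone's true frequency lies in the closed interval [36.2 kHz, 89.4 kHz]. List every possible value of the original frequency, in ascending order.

56.2 kHz, 68 kHz

Frequencies that alias to 14.8 kHz are k·fs ± 14.8 kHz for integer k ≥ 0.
k=0: 14.8 kHz.
k=1: 26.6 kHz, 56.2 kHz.
k=2: 68 kHz, 97.6 kHz.
k=3: 109.4 kHz, 139 kHz.
Within [36.2 kHz, 89.4 kHz]: 56.2 kHz, 68 kHz.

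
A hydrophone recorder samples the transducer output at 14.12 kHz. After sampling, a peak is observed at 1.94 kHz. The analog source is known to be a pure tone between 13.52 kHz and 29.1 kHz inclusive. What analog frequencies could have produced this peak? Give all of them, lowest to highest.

Frequencies that alias to 1.94 kHz are k·fs ± 1.94 kHz for integer k ≥ 0.
k=0: 1.94 kHz.
k=1: 12.18 kHz, 16.06 kHz.
k=2: 26.3 kHz, 30.18 kHz.
k=3: 40.42 kHz, 44.3 kHz.
Within [13.52 kHz, 29.1 kHz]: 16.06 kHz, 26.3 kHz.

16.06 kHz, 26.3 kHz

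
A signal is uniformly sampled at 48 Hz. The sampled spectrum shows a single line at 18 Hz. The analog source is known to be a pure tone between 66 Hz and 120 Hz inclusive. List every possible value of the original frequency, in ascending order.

66 Hz, 78 Hz, 114 Hz

Frequencies that alias to 18 Hz are k·fs ± 18 Hz for integer k ≥ 0.
k=0: 18 Hz.
k=1: 30 Hz, 66 Hz.
k=2: 78 Hz, 114 Hz.
k=3: 126 Hz, 162 Hz.
Within [66 Hz, 120 Hz]: 66 Hz, 78 Hz, 114 Hz.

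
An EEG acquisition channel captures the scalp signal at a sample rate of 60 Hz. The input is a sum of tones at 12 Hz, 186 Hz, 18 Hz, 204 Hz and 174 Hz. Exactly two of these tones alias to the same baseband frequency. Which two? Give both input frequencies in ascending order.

174 Hz, 186 Hz

fs/2 = 30 Hz.
12 Hz ≤ fs/2 = 30 Hz, passes unchanged.
186 Hz mod fs = 6 Hz.
6 Hz ≤ fs/2 = 30 Hz, appears at 6 Hz.
18 Hz ≤ fs/2 = 30 Hz, passes unchanged.
204 Hz mod fs = 24 Hz.
24 Hz ≤ fs/2 = 30 Hz, appears at 24 Hz.
174 Hz mod fs = 54 Hz.
54 Hz > fs/2 = 30 Hz, folds to fs − 54 Hz = 6 Hz.
174 Hz and 186 Hz both map to 6 Hz.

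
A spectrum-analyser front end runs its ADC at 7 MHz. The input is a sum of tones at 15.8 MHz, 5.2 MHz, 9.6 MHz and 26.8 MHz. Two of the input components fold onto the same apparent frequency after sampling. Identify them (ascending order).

fs/2 = 3.5 MHz.
15.8 MHz mod fs = 1.8 MHz.
1.8 MHz ≤ fs/2 = 3.5 MHz, appears at 1.8 MHz.
5.2 MHz > fs/2 = 3.5 MHz, folds to fs − 5.2 MHz = 1.8 MHz.
9.6 MHz mod fs = 2.6 MHz.
2.6 MHz ≤ fs/2 = 3.5 MHz, appears at 2.6 MHz.
26.8 MHz mod fs = 5.8 MHz.
5.8 MHz > fs/2 = 3.5 MHz, folds to fs − 5.8 MHz = 1.2 MHz.
5.2 MHz and 15.8 MHz both map to 1.8 MHz.

5.2 MHz, 15.8 MHz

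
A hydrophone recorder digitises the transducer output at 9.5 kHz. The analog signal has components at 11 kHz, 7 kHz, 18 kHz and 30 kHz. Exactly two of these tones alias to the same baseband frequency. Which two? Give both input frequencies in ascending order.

fs/2 = 4.75 kHz.
11 kHz mod fs = 1.5 kHz.
1.5 kHz ≤ fs/2 = 4.75 kHz, appears at 1.5 kHz.
7 kHz > fs/2 = 4.75 kHz, folds to fs − 7 kHz = 2.5 kHz.
18 kHz mod fs = 8.5 kHz.
8.5 kHz > fs/2 = 4.75 kHz, folds to fs − 8.5 kHz = 1 kHz.
30 kHz mod fs = 1.5 kHz.
1.5 kHz ≤ fs/2 = 4.75 kHz, appears at 1.5 kHz.
11 kHz and 30 kHz both map to 1.5 kHz.

11 kHz, 30 kHz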